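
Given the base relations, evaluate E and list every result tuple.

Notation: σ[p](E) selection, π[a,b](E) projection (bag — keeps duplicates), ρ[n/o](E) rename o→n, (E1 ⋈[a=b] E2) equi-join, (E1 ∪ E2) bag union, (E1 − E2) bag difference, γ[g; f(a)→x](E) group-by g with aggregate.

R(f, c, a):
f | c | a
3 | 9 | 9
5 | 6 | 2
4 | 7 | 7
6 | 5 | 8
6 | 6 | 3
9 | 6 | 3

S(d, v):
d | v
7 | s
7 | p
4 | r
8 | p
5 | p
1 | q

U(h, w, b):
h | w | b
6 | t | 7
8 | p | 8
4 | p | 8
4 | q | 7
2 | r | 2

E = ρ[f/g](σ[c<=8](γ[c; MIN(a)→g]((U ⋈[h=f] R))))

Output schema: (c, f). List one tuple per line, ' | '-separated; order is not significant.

Stepwise |·|:
  U → 5
  R → 6
  (U ⋈[h=f] R) → 4
  γ[c; MIN(a)→g]((U ⋈[h=f] R)) → 3
  σ[c<=8](γ[c; MIN(a)→g]((U ⋈[h=f] R))) → 3
  ρ[f/g](σ[c<=8](γ[c; MIN(a)→g]((U ⋈[h=f] R)))) → 3

== RESULT ==
c | f
5 | 8
6 | 3
7 | 7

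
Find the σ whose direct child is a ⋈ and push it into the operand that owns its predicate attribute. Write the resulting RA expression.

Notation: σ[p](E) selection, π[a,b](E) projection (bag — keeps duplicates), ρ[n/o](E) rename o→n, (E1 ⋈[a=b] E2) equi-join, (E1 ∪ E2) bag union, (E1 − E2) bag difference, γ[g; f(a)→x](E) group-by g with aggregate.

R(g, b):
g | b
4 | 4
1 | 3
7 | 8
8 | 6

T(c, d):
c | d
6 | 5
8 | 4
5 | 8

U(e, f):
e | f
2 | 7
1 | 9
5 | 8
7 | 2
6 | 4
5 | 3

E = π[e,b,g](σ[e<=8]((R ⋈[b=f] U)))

σ filters on e, owned by the right side.
E' = π[e,b,g]((R ⋈[b=f] σ[e<=8](U)))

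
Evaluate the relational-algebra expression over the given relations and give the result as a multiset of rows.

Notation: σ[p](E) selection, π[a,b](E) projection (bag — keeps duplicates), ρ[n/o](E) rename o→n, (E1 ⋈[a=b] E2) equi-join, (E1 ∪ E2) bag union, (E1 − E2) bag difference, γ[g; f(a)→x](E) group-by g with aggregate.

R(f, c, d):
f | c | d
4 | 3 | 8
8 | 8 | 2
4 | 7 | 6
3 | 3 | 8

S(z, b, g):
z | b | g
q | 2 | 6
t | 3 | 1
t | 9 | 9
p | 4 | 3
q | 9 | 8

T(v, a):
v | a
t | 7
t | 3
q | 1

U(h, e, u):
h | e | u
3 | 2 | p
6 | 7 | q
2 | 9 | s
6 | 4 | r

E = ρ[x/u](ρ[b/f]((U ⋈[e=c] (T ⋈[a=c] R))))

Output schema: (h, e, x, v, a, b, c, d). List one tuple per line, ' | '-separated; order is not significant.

Row counts bottom-up:
  U → 4
  T → 3
  R → 4
  (T ⋈[a=c] R) → 3
  (U ⋈[e=c] (T ⋈[a=c] R)) → 1
  ρ[b/f]((U ⋈[e=c] (T ⋈[a=c] R))) → 1
  ρ[x/u](ρ[b/f]((U ⋈[e=c] (T ⋈[a=c] R)))) → 1

== RESULT ==
h | e | x | v | a | b | c | d
6 | 7 | q | t | 7 | 4 | 7 | 6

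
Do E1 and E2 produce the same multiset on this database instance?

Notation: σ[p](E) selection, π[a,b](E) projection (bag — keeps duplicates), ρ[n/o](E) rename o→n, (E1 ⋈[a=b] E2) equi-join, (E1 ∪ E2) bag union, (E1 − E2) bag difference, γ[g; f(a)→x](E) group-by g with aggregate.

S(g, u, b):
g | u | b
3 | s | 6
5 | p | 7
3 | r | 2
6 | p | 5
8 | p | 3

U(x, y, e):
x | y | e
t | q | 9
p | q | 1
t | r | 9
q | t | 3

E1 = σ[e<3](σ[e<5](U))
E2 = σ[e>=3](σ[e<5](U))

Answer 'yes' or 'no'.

E1 subexpression sizes:
  U → 4
  σ[e<5](U) → 2
  σ[e<3](σ[e<5](U)) → 1
E2 subexpression sizes:
  U → 4
  σ[e<5](U) → 2
  σ[e>=3](σ[e<5](U)) → 1

E1 result:
x | y | e
p | q | 1
E2 result:
x | y | e
q | t | 3
Witness: ('p', 'q', 1) appears 1× in E1 but 0× in E2.

no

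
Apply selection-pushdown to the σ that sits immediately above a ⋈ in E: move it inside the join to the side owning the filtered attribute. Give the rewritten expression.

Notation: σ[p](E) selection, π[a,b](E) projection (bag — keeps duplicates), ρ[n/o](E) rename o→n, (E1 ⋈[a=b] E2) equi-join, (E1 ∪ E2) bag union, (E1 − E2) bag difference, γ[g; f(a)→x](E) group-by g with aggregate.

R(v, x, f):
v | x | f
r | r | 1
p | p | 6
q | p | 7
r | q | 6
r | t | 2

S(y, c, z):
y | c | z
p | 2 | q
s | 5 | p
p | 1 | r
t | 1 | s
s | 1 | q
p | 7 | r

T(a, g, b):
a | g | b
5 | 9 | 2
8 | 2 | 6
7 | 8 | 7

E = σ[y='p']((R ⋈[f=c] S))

σ filters on y, owned by the right side.
E' = (R ⋈[f=c] σ[y='p'](S))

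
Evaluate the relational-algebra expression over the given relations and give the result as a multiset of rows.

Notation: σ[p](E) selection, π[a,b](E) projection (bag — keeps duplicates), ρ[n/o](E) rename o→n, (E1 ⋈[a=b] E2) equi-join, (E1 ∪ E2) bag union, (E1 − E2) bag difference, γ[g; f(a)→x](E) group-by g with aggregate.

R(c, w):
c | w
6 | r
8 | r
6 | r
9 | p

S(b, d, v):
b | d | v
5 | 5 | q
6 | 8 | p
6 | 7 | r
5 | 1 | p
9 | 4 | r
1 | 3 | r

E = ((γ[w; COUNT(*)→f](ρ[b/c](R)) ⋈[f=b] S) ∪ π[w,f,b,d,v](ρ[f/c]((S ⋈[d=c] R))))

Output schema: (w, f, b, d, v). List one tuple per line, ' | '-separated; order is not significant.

Stepwise |·|:
  R → 4
  ρ[b/c](R) → 4
  γ[w; COUNT(*)→f](ρ[b/c](R)) → 2
  S → 6
  (γ[w; COUNT(*)→f](ρ[b/c](R)) ⋈[f=b] S) → 1
  S → 6
  R → 4
  (S ⋈[d=c] R) → 1
  ρ[f/c]((S ⋈[d=c] R)) → 1
  π[w,f,b,d,v](ρ[f/c]((S ⋈[d=c] R))) → 1
  ((γ[w; COUNT(*)→f](ρ[b/c](R)) ⋈[f=b] S) ∪ π[w,f,b,d,v](ρ[f/c]((S ⋈[d=c] R)))) → 2

== RESULT ==
w | f | b | d | v
p | 1 | 1 | 3 | r
r | 8 | 6 | 8 | p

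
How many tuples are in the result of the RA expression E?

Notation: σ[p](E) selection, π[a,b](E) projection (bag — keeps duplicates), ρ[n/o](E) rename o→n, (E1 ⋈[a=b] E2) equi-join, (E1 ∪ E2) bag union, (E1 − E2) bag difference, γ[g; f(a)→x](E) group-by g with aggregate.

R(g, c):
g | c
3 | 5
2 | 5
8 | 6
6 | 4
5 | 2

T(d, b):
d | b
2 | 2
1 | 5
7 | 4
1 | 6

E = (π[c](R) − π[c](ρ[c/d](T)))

Stepwise |·|:
  R → 5
  π[c](R) → 5
  T → 4
  ρ[c/d](T) → 4
  π[c](ρ[c/d](T)) → 4
  (π[c](R) − π[c](ρ[c/d](T))) → 4

|E| = 4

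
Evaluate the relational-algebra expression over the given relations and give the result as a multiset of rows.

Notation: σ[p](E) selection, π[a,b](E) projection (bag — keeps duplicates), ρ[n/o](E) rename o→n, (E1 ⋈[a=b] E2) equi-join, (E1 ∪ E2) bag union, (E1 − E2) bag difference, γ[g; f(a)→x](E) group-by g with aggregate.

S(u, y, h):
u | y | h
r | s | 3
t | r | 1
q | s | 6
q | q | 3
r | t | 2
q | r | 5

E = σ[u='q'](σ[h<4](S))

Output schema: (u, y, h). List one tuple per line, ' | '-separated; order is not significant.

Stepwise |·|:
  S → 6
  σ[h<4](S) → 4
  σ[u='q'](σ[h<4](S)) → 1

== RESULT ==
u | y | h
q | q | 3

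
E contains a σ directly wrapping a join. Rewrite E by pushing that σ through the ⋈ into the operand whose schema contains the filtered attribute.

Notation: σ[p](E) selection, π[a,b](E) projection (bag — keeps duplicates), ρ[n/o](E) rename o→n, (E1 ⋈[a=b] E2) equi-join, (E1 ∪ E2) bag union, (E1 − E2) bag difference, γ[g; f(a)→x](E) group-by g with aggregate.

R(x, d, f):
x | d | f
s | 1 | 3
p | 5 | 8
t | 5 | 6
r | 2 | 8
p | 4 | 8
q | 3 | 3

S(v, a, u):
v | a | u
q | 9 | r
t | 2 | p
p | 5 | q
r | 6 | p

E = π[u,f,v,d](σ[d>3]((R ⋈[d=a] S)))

σ filters on d, owned by the left side.
E' = π[u,f,v,d]((σ[d>3](R) ⋈[d=a] S))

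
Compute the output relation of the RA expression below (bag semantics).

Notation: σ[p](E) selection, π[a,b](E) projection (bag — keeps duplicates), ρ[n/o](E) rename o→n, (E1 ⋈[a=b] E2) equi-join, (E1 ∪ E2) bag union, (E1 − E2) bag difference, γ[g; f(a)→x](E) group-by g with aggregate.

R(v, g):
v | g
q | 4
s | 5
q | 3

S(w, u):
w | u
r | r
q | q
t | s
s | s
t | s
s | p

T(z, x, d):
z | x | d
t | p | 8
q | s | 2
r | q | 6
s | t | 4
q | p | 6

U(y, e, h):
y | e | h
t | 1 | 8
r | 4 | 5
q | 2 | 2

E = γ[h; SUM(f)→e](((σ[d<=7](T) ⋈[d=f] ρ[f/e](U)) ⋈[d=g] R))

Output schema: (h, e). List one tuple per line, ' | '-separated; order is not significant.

Subexpression sizes:
  T → 5
  σ[d<=7](T) → 4
  U → 3
  ρ[f/e](U) → 3
  (σ[d<=7](T) ⋈[d=f] ρ[f/e](U)) → 2
  R → 3
  ((σ[d<=7](T) ⋈[d=f] ρ[f/e](U)) ⋈[d=g] R) → 1
  γ[h; SUM(f)→e](((σ[d<=7](T) ⋈[d=f] ρ[f/e](U)) ⋈[d=g] R)) → 1

== RESULT ==
h | e
5 | 4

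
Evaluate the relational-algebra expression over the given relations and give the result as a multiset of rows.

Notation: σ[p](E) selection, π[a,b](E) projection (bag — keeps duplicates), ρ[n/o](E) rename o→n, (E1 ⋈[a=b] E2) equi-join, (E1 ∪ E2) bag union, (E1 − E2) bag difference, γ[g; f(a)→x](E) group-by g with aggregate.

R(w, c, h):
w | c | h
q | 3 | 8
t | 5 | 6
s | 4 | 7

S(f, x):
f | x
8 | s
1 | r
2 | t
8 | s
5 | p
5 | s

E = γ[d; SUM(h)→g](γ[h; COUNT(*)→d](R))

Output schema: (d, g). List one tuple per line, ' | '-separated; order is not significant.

Row counts bottom-up:
  R → 3
  γ[h; COUNT(*)→d](R) → 3
  γ[d; SUM(h)→g](γ[h; COUNT(*)→d](R)) → 1

== RESULT ==
d | g
1 | 21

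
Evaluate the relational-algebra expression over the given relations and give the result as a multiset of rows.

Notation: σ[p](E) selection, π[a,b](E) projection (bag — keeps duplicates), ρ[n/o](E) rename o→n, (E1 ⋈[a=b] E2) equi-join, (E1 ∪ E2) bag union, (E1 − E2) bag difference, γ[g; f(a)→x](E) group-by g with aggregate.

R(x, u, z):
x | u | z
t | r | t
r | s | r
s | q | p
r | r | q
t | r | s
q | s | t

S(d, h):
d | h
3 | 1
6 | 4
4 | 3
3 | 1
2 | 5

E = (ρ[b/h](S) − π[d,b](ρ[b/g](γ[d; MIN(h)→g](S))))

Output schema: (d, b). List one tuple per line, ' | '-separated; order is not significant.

Row counts bottom-up:
  S → 5
  ρ[b/h](S) → 5
  S → 5
  γ[d; MIN(h)→g](S) → 4
  ρ[b/g](γ[d; MIN(h)→g](S)) → 4
  π[d,b](ρ[b/g](γ[d; MIN(h)→g](S))) → 4
  (ρ[b/h](S) − π[d,b](ρ[b/g](γ[d; MIN(h)→g](S)))) → 1

== RESULT ==
d | b
3 | 1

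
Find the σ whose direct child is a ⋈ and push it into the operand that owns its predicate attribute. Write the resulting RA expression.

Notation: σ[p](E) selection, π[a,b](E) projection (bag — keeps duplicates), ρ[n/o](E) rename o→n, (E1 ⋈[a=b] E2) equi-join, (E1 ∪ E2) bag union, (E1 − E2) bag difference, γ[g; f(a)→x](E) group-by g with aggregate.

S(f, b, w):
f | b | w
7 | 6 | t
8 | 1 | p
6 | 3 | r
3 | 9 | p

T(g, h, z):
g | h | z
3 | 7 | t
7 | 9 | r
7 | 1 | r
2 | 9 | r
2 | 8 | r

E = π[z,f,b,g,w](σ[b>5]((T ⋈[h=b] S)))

σ filters on b, owned by the right side.
E' = π[z,f,b,g,w]((T ⋈[h=b] σ[b>5](S)))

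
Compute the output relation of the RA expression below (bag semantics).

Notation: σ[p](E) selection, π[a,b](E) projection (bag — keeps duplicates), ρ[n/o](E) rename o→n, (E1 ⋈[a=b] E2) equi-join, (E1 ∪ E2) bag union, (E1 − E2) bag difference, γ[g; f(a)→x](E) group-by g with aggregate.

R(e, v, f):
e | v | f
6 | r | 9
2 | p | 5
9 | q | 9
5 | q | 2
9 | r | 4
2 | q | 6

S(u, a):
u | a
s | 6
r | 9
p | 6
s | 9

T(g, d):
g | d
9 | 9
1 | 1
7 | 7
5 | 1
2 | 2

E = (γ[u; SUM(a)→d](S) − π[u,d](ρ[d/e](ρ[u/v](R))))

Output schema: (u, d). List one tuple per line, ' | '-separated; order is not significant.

Subexpression sizes:
  S → 4
  γ[u; SUM(a)→d](S) → 3
  R → 6
  ρ[u/v](R) → 6
  ρ[d/e](ρ[u/v](R)) → 6
  π[u,d](ρ[d/e](ρ[u/v](R))) → 6
  (γ[u; SUM(a)→d](S) − π[u,d](ρ[d/e](ρ[u/v](R)))) → 2

== RESULT ==
u | d
p | 6
s | 15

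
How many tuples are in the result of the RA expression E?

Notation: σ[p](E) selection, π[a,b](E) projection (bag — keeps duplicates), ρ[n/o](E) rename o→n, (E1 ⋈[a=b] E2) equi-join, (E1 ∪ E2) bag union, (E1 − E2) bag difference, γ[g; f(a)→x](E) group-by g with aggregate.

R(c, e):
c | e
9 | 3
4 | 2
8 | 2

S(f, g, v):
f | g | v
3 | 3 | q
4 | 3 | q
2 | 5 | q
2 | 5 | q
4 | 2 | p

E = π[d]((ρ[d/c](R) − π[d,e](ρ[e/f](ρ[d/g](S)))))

Row counts bottom-up:
  R → 3
  ρ[d/c](R) → 3
  S → 5
  ρ[d/g](S) → 5
  ρ[e/f](ρ[d/g](S)) → 5
  π[d,e](ρ[e/f](ρ[d/g](S))) → 5
  (ρ[d/c](R) − π[d,e](ρ[e/f](ρ[d/g](S)))) → 3
  π[d]((ρ[d/c](R) − π[d,e](ρ[e/f](ρ[d/g](S))))) → 3

|E| = 3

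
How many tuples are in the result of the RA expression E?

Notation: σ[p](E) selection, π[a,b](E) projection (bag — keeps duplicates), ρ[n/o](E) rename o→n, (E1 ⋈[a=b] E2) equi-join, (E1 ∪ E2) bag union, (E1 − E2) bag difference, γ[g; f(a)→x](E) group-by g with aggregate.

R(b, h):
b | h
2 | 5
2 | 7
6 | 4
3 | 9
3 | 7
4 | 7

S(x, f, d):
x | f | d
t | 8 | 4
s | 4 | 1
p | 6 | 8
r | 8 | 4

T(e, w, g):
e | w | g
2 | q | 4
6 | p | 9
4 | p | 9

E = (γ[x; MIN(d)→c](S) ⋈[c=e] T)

Per-node cardinality:
  S → 4
  γ[x; MIN(d)→c](S) → 4
  T → 3
  (γ[x; MIN(d)→c](S) ⋈[c=e] T) → 2

|E| = 2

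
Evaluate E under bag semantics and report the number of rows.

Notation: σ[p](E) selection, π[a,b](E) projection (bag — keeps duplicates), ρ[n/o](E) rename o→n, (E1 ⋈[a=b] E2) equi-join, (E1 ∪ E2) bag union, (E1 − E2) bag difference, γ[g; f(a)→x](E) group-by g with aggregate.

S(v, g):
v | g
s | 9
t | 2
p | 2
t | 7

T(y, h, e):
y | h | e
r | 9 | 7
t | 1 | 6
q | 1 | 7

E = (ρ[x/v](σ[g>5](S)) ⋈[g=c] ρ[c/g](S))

Row counts bottom-up:
  S → 4
  σ[g>5](S) → 2
  ρ[x/v](σ[g>5](S)) → 2
  S → 4
  ρ[c/g](S) → 4
  (ρ[x/v](σ[g>5](S)) ⋈[g=c] ρ[c/g](S)) → 2

|E| = 2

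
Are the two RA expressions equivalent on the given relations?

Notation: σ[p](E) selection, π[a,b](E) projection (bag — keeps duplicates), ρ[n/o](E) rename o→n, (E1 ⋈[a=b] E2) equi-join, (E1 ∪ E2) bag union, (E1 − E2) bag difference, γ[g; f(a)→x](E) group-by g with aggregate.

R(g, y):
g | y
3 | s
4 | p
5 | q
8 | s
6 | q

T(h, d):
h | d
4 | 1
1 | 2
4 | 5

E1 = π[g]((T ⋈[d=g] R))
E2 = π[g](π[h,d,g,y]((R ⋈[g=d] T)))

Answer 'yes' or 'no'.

E1 stepwise |·|:
  T → 3
  R → 5
  (T ⋈[d=g] R) → 1
  π[g]((T ⋈[d=g] R)) → 1
E2 stepwise |·|:
  R → 5
  T → 3
  (R ⋈[g=d] T) → 1
  π[h,d,g,y]((R ⋈[g=d] T)) → 1
  π[g](π[h,d,g,y]((R ⋈[g=d] T))) → 1

E1 and E2 produce the same multiset:
g
5

yes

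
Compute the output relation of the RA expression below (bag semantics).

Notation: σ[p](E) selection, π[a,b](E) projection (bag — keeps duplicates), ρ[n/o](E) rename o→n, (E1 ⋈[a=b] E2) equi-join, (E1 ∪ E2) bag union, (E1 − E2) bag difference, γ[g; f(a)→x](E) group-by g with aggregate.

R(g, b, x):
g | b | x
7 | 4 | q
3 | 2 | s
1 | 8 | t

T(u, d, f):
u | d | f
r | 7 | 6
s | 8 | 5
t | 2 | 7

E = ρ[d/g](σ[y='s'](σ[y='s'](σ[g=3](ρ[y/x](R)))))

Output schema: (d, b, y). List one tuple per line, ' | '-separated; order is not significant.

Stepwise |·|:
  R → 3
  ρ[y/x](R) → 3
  σ[g=3](ρ[y/x](R)) → 1
  σ[y='s'](σ[g=3](ρ[y/x](R))) → 1
  σ[y='s'](σ[y='s'](σ[g=3](ρ[y/x](R)))) → 1
  ρ[d/g](σ[y='s'](σ[y='s'](σ[g=3](ρ[y/x](R))))) → 1

== RESULT ==
d | b | y
3 | 2 | s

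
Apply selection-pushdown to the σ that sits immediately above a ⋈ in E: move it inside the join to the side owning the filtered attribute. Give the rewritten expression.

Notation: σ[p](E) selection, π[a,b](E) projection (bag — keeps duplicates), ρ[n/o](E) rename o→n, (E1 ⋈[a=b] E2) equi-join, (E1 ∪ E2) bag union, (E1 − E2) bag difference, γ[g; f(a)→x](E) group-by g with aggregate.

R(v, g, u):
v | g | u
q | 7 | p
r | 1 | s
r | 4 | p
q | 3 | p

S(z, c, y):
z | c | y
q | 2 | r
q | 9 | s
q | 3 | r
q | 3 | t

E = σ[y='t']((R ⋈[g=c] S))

σ filters on y, owned by the right side.
E' = (R ⋈[g=c] σ[y='t'](S))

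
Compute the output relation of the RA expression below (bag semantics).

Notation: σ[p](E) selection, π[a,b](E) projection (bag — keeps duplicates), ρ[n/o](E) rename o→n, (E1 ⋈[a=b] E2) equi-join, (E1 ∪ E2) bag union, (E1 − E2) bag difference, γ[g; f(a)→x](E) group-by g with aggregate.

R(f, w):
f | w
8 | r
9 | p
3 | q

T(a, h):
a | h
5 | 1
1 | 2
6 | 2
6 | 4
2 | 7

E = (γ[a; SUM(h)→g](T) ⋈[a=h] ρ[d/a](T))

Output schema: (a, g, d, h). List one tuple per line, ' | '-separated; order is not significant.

Subexpression sizes:
  T → 5
  γ[a; SUM(h)→g](T) → 4
  T → 5
  ρ[d/a](T) → 5
  (γ[a; SUM(h)→g](T) ⋈[a=h] ρ[d/a](T)) → 3

== RESULT ==
a | g | d | h
1 | 2 | 5 | 1
2 | 7 | 1 | 2
2 | 7 | 6 | 2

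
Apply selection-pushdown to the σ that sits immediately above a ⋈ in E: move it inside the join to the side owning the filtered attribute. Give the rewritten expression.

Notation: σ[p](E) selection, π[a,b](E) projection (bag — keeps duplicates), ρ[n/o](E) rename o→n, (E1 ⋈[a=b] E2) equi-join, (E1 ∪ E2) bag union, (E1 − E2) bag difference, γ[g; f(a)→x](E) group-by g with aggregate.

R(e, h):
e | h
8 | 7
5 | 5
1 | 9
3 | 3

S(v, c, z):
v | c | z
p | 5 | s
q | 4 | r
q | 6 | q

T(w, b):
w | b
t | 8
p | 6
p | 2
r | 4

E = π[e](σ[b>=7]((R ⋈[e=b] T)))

σ filters on b, owned by the right side.
E' = π[e]((R ⋈[e=b] σ[b>=7](T)))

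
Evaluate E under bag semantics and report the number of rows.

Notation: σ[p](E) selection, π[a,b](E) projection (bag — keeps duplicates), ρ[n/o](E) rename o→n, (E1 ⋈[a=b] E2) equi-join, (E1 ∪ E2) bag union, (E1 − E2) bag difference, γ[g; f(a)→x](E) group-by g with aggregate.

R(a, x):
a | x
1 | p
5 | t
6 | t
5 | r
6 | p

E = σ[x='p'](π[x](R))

Stepwise |·|:
  R → 5
  π[x](R) → 5
  σ[x='p'](π[x](R)) → 2

|E| = 2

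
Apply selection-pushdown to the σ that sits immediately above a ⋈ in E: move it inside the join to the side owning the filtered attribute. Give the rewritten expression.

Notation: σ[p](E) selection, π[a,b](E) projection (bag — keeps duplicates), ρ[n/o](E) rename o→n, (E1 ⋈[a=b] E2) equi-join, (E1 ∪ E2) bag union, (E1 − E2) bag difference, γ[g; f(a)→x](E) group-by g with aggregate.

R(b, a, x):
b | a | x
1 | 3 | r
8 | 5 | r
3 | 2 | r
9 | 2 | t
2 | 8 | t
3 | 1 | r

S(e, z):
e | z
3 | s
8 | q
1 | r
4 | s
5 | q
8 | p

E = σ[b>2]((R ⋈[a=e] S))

σ filters on b, owned by the left side.
E' = (σ[b>2](R) ⋈[a=e] S)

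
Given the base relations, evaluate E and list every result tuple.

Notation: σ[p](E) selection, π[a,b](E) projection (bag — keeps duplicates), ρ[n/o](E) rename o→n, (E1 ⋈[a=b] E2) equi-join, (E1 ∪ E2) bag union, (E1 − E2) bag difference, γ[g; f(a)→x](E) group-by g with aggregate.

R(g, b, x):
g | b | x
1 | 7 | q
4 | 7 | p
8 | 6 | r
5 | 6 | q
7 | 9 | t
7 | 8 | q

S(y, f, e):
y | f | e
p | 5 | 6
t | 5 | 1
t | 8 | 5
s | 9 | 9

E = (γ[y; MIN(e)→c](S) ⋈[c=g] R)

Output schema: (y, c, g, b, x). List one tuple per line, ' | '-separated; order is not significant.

Row counts bottom-up:
  S → 4
  γ[y; MIN(e)→c](S) → 3
  R → 6
  (γ[y; MIN(e)→c](S) ⋈[c=g] R) → 1

== RESULT ==
y | c | g | b | x
t | 1 | 1 | 7 | q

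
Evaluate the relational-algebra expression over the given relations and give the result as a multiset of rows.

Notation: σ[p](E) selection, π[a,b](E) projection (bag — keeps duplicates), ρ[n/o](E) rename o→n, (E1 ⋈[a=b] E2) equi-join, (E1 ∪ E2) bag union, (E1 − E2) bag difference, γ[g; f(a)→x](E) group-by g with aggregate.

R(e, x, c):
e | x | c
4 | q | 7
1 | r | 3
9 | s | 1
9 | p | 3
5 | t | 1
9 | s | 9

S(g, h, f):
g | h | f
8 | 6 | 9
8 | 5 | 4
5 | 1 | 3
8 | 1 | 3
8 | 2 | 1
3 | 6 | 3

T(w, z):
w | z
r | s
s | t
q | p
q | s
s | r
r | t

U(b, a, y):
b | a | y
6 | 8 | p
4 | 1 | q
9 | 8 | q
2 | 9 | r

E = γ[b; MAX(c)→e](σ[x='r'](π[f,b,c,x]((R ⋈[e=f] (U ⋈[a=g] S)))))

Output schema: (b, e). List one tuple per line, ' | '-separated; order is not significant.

Stepwise |·|:
  R → 6
  U → 4
  S → 6
  (U ⋈[a=g] S) → 8
  (R ⋈[e=f] (U ⋈[a=g] S)) → 10
  π[f,b,c,x]((R ⋈[e=f] (U ⋈[a=g] S))) → 10
  σ[x='r'](π[f,b,c,x]((R ⋈[e=f] (U ⋈[a=g] S)))) → 2
  γ[b; MAX(c)→e](σ[x='r'](π[f,b,c,x]((R ⋈[e=f] (U ⋈[a=g] S))))) → 2

== RESULT ==
b | e
6 | 3
9 | 3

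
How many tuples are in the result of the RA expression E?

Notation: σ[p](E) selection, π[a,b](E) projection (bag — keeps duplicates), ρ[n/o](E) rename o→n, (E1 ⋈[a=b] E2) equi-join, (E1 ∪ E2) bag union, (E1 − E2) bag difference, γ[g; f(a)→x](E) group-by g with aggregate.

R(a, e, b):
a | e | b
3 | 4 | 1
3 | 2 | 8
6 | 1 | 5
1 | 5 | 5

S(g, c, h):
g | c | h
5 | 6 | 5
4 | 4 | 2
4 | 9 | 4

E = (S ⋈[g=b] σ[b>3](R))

Per-node cardinality:
  S → 3
  R → 4
  σ[b>3](R) → 3
  (S ⋈[g=b] σ[b>3](R)) → 2

|E| = 2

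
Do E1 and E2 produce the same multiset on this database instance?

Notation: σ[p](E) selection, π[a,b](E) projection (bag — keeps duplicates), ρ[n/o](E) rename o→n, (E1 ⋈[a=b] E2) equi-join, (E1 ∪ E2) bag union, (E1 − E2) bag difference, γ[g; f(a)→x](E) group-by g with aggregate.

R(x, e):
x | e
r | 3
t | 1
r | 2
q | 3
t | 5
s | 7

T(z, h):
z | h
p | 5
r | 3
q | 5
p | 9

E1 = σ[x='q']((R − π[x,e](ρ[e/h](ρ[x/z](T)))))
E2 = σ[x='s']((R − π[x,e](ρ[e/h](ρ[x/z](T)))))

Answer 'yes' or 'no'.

E1 row counts bottom-up:
  R → 6
  T → 4
  ρ[x/z](T) → 4
  ρ[e/h](ρ[x/z](T)) → 4
  π[x,e](ρ[e/h](ρ[x/z](T))) → 4
  (R − π[x,e](ρ[e/h](ρ[x/z](T)))) → 5
  σ[x='q']((R − π[x,e](ρ[e/h](ρ[x/z](T))))) → 1
E2 row counts bottom-up:
  R → 6
  T → 4
  ρ[x/z](T) → 4
  ρ[e/h](ρ[x/z](T)) → 4
  π[x,e](ρ[e/h](ρ[x/z](T))) → 4
  (R − π[x,e](ρ[e/h](ρ[x/z](T)))) → 5
  σ[x='s']((R − π[x,e](ρ[e/h](ρ[x/z](T))))) → 1

E1 result:
x | e
q | 3
E2 result:
x | e
s | 7
Witness: ('q', 3) appears 1× in E1 but 0× in E2.

no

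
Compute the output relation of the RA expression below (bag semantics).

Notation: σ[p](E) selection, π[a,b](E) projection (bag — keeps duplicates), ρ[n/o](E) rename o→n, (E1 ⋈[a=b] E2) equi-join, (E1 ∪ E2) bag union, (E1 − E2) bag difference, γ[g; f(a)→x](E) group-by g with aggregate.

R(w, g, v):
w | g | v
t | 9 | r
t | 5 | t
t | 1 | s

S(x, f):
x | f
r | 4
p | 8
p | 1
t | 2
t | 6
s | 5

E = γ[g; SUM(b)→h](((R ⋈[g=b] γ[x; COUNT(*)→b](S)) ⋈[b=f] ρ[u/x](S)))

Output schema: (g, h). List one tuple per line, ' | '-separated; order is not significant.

Row counts bottom-up:
  R → 3
  S → 6
  γ[x; COUNT(*)→b](S) → 4
  (R ⋈[g=b] γ[x; COUNT(*)→b](S)) → 2
  S → 6
  ρ[u/x](S) → 6
  ((R ⋈[g=b] γ[x; COUNT(*)→b](S)) ⋈[b=f] ρ[u/x](S)) → 2
  γ[g; SUM(b)→h](((R ⋈[g=b] γ[x; COUNT(*)→b](S)) ⋈[b=f] ρ[u/x](S))) → 1

== RESULT ==
g | h
1 | 2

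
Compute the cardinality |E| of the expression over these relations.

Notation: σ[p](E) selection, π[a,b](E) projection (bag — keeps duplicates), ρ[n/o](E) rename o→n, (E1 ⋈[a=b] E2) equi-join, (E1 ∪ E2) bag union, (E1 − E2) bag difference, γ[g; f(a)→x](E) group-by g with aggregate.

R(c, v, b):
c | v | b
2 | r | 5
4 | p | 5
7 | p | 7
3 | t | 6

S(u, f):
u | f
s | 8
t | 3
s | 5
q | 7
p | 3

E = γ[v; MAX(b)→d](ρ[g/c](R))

Per-node cardinality:
  R → 4
  ρ[g/c](R) → 4
  γ[v; MAX(b)→d](ρ[g/c](R)) → 3

|E| = 3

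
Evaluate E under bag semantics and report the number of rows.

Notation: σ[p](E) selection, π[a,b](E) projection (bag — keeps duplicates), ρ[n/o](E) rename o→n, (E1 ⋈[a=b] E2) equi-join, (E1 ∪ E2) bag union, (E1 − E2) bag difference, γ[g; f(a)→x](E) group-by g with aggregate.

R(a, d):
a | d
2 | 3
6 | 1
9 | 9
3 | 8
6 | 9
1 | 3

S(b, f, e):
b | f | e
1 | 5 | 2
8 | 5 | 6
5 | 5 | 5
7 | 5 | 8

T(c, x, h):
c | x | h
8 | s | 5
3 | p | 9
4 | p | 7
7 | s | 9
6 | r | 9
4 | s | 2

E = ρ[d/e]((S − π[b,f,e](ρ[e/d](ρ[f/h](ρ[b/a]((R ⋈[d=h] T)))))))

Row counts bottom-up:
  S → 4
  R → 6
  T → 6
  (R ⋈[d=h] T) → 6
  ρ[b/a]((R ⋈[d=h] T)) → 6
  ρ[f/h](ρ[b/a]((R ⋈[d=h] T))) → 6
  ρ[e/d](ρ[f/h](ρ[b/a]((R ⋈[d=h] T)))) → 6
  π[b,f,e](ρ[e/d](ρ[f/h](ρ[b/a]((R ⋈[d=h] T))))) → 6
  (S − π[b,f,e](ρ[e/d](ρ[f/h](ρ[b/a]((R ⋈[d=h] T)))))) → 4
  ρ[d/e]((S − π[b,f,e](ρ[e/d](ρ[f/h](ρ[b/a]((R ⋈[d=h] T))))))) → 4

|E| = 4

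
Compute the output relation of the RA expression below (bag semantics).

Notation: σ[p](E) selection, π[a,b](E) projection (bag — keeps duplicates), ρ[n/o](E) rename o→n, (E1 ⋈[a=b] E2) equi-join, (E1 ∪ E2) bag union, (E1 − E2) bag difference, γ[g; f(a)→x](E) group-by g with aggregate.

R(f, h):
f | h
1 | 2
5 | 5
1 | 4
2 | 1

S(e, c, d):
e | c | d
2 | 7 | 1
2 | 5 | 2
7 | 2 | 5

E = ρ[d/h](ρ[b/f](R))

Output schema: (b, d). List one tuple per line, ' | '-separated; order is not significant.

Row counts bottom-up:
  R → 4
  ρ[b/f](R) → 4
  ρ[d/h](ρ[b/f](R)) → 4

== RESULT ==
b | d
1 | 2
1 | 4
2 | 1
5 | 5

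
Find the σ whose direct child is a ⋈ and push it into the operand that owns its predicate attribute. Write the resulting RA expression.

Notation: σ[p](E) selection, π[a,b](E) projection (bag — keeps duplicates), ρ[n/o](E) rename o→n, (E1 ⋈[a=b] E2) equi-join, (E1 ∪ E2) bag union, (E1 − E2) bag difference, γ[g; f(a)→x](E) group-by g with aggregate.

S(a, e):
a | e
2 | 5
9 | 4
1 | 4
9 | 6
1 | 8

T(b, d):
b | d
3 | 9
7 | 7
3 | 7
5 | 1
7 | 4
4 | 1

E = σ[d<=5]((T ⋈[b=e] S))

σ filters on d, owned by the left side.
E' = (σ[d<=5](T) ⋈[b=e] S)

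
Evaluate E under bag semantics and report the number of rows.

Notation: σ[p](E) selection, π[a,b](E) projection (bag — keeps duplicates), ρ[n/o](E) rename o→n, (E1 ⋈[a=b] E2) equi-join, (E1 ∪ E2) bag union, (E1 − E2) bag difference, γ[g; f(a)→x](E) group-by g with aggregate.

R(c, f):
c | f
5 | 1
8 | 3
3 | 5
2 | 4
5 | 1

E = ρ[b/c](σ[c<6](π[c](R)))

Subexpression sizes:
  R → 5
  π[c](R) → 5
  σ[c<6](π[c](R)) → 4
  ρ[b/c](σ[c<6](π[c](R))) → 4

|E| = 4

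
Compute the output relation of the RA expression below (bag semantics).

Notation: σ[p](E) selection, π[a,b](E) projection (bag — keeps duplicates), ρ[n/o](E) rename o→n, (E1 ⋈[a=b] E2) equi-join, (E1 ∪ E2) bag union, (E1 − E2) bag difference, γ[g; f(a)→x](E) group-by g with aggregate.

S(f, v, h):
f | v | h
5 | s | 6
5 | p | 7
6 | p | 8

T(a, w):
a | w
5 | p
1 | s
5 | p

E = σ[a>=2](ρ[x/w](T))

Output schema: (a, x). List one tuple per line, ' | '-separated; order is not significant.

Subexpression sizes:
  T → 3
  ρ[x/w](T) → 3
  σ[a>=2](ρ[x/w](T)) → 2

== RESULT ==
a | x
5 | p
5 | p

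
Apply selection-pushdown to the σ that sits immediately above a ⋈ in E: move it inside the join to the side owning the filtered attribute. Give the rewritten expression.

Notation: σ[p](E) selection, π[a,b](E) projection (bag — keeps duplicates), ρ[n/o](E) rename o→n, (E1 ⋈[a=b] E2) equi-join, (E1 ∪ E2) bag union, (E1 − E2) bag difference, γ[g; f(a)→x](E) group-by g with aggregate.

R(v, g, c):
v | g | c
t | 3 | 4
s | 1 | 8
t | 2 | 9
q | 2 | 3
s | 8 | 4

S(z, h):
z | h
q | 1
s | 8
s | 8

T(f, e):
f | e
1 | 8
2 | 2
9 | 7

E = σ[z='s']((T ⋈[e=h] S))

σ filters on z, owned by the right side.
E' = (T ⋈[e=h] σ[z='s'](S))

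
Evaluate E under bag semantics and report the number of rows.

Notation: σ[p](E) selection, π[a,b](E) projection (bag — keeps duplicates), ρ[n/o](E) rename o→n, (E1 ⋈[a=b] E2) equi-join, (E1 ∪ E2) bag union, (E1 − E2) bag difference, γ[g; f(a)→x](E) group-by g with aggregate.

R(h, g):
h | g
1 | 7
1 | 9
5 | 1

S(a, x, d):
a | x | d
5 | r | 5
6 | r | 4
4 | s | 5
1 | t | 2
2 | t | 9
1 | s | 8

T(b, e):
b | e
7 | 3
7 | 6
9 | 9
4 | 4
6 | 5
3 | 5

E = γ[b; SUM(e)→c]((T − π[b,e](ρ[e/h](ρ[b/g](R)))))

Subexpression sizes:
  T → 6
  R → 3
  ρ[b/g](R) → 3
  ρ[e/h](ρ[b/g](R)) → 3
  π[b,e](ρ[e/h](ρ[b/g](R))) → 3
  (T − π[b,e](ρ[e/h](ρ[b/g](R)))) → 6
  γ[b; SUM(e)→c]((T − π[b,e](ρ[e/h](ρ[b/g](R))))) → 5

|E| = 5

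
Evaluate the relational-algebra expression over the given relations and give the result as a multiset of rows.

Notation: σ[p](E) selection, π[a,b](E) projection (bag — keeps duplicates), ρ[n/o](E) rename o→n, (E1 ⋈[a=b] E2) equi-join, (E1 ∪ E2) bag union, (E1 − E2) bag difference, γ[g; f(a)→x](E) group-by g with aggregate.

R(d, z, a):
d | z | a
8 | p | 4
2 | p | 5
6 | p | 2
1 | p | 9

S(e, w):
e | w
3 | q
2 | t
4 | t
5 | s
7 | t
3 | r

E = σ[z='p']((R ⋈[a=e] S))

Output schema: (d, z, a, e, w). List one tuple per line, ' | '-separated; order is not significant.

Row counts bottom-up:
  R → 4
  S → 6
  (R ⋈[a=e] S) → 3
  σ[z='p']((R ⋈[a=e] S)) → 3

== RESULT ==
d | z | a | e | w
2 | p | 5 | 5 | s
6 | p | 2 | 2 | t
8 | p | 4 | 4 | t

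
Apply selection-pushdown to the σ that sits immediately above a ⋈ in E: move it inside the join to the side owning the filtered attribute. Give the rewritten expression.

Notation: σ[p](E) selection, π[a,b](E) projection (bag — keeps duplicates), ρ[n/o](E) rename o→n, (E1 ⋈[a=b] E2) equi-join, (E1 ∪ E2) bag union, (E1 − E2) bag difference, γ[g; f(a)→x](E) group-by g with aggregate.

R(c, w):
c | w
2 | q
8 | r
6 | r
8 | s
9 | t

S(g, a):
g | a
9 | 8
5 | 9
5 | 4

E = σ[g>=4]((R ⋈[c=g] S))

σ filters on g, owned by the right side.
E' = (R ⋈[c=g] σ[g>=4](S))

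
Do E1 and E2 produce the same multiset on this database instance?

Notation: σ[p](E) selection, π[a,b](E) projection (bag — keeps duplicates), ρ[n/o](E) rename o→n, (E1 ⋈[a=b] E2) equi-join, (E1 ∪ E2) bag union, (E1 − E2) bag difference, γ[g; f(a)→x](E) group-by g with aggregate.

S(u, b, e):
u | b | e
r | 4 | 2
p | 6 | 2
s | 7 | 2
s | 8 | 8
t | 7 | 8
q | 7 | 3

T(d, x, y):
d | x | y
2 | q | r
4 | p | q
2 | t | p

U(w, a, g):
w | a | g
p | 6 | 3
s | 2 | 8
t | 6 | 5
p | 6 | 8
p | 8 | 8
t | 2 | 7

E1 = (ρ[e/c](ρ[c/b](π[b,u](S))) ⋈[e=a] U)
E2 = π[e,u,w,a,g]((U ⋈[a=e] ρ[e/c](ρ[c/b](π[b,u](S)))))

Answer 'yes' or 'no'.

E1 row counts bottom-up:
  S → 6
  π[b,u](S) → 6
  ρ[c/b](π[b,u](S)) → 6
  ρ[e/c](ρ[c/b](π[b,u](S))) → 6
  U → 6
  (ρ[e/c](ρ[c/b](π[b,u](S))) ⋈[e=a] U) → 4
E2 row counts bottom-up:
  U → 6
  S → 6
  π[b,u](S) → 6
  ρ[c/b](π[b,u](S)) → 6
  ρ[e/c](ρ[c/b](π[b,u](S))) → 6
  (U ⋈[a=e] ρ[e/c](ρ[c/b](π[b,u](S)))) → 4
  π[e,u,w,a,g]((U ⋈[a=e] ρ[e/c](ρ[c/b](π[b,u](S))))) → 4

E1 and E2 produce the same multiset:
e | u | w | a | g
6 | p | p | 6 | 3
6 | p | p | 6 | 8
6 | p | t | 6 | 5
8 | s | p | 8 | 8

yes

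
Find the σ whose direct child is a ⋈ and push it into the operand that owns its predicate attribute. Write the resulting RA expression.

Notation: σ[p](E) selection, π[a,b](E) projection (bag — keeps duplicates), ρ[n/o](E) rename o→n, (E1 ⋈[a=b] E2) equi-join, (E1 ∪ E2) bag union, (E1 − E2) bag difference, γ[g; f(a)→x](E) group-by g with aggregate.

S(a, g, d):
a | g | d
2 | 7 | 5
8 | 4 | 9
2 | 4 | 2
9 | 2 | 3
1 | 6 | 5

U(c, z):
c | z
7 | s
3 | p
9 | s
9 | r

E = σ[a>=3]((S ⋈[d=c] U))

σ filters on a, owned by the left side.
E' = (σ[a>=3](S) ⋈[d=c] U)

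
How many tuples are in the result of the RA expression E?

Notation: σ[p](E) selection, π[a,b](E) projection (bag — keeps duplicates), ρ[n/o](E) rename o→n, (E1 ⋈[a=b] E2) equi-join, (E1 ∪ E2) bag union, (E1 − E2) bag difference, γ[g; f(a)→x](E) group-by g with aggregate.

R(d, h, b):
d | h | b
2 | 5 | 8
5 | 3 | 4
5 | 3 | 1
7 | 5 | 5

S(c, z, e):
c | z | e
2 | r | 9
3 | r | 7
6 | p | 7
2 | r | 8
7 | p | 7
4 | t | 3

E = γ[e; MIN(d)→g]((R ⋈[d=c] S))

Row counts bottom-up:
  R → 4
  S → 6
  (R ⋈[d=c] S) → 3
  γ[e; MIN(d)→g]((R ⋈[d=c] S)) → 3

|E| = 3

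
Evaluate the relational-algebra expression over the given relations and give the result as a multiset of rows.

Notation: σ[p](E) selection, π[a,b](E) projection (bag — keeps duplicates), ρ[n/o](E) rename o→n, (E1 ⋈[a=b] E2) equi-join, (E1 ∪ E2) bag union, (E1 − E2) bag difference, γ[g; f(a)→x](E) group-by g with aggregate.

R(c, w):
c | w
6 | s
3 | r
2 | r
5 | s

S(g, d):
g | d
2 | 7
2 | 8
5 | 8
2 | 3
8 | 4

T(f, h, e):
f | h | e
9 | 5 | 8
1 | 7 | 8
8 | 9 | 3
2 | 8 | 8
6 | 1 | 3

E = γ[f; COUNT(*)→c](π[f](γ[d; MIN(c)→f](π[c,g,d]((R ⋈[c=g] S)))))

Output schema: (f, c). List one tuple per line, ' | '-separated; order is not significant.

Row counts bottom-up:
  R → 4
  S → 5
  (R ⋈[c=g] S) → 4
  π[c,g,d]((R ⋈[c=g] S)) → 4
  γ[d; MIN(c)→f](π[c,g,d]((R ⋈[c=g] S))) → 3
  π[f](γ[d; MIN(c)→f](π[c,g,d]((R ⋈[c=g] S)))) → 3
  γ[f; COUNT(*)→c](π[f](γ[d; MIN(c)→f](π[c,g,d]((R ⋈[c=g] S))))) → 1

== RESULT ==
f | c
2 | 3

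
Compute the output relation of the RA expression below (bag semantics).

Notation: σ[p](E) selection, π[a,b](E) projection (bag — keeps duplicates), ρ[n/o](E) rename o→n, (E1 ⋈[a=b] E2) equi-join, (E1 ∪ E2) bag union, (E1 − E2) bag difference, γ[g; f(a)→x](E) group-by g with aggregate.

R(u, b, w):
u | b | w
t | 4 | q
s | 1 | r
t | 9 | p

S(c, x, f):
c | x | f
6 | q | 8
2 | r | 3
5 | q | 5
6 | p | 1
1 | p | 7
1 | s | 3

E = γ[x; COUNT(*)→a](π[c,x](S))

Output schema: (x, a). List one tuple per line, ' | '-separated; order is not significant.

Per-node cardinality:
  S → 6
  π[c,x](S) → 6
  γ[x; COUNT(*)→a](π[c,x](S)) → 4

== RESULT ==
x | a
p | 2
q | 2
r | 1
s | 1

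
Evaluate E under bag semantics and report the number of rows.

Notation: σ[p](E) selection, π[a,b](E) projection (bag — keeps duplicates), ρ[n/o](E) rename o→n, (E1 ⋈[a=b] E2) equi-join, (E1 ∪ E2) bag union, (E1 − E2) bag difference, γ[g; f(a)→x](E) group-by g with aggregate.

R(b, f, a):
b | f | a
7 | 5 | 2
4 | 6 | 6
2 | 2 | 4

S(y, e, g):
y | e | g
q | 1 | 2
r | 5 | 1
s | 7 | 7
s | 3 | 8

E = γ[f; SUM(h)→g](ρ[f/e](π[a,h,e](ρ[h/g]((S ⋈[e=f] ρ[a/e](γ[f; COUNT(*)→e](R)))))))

Row counts bottom-up:
  S → 4
  R → 3
  γ[f; COUNT(*)→e](R) → 3
  ρ[a/e](γ[f; COUNT(*)→e](R)) → 3
  (S ⋈[e=f] ρ[a/e](γ[f; COUNT(*)→e](R))) → 1
  ρ[h/g]((S ⋈[e=f] ρ[a/e](γ[f; COUNT(*)→e](R)))) → 1
  π[a,h,e](ρ[h/g]((S ⋈[e=f] ρ[a/e](γ[f; COUNT(*)→e](R))))) → 1
  ρ[f/e](π[a,h,e](ρ[h/g]((S ⋈[e=f] ρ[a/e](γ[f; COUNT(*)→e](R)))))) → 1
  γ[f; SUM(h)→g](ρ[f/e](π[a,h,e](ρ[h/g]((S ⋈[e=f] ρ[a/e](γ[f; COUNT(*)→e](R))))))) → 1

|E| = 1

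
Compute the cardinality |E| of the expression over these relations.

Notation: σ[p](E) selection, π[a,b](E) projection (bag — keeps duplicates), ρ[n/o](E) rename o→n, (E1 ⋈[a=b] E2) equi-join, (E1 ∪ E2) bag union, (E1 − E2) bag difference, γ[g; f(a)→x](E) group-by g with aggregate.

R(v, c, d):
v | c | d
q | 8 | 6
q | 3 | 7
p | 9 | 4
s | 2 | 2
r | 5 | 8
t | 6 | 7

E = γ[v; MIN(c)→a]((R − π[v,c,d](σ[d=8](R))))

Subexpression sizes:
  R → 6
  R → 6
  σ[d=8](R) → 1
  π[v,c,d](σ[d=8](R)) → 1
  (R − π[v,c,d](σ[d=8](R))) → 5
  γ[v; MIN(c)→a]((R − π[v,c,d](σ[d=8](R)))) → 4

|E| = 4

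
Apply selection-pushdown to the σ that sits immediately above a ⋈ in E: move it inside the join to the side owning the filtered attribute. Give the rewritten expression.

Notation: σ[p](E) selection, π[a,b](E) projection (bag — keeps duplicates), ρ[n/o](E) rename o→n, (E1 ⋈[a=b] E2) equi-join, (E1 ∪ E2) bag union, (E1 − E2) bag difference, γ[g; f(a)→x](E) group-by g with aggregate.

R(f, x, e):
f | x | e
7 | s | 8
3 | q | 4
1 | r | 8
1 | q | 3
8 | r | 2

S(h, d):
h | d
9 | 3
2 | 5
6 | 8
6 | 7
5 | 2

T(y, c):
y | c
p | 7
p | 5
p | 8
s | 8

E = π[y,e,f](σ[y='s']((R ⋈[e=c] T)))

σ filters on y, owned by the right side.
E' = π[y,e,f]((R ⋈[e=c] σ[y='s'](T)))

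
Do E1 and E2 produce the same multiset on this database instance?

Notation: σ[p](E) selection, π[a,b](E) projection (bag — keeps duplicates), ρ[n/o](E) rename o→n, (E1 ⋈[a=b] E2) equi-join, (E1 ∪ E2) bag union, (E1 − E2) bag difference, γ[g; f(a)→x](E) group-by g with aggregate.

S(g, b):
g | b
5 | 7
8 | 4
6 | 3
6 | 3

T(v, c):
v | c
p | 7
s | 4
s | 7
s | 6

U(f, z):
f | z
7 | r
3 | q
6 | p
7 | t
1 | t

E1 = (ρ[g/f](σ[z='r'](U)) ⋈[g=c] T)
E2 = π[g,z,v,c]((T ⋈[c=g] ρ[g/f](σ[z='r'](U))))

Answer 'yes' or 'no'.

E1 subexpression sizes:
  U → 5
  σ[z='r'](U) → 1
  ρ[g/f](σ[z='r'](U)) → 1
  T → 4
  (ρ[g/f](σ[z='r'](U)) ⋈[g=c] T) → 2
E2 subexpression sizes:
  T → 4
  U → 5
  σ[z='r'](U) → 1
  ρ[g/f](σ[z='r'](U)) → 1
  (T ⋈[c=g] ρ[g/f](σ[z='r'](U))) → 2
  π[g,z,v,c]((T ⋈[c=g] ρ[g/f](σ[z='r'](U)))) → 2

E1 and E2 produce the same multiset:
g | z | v | c
7 | r | p | 7
7 | r | s | 7

yes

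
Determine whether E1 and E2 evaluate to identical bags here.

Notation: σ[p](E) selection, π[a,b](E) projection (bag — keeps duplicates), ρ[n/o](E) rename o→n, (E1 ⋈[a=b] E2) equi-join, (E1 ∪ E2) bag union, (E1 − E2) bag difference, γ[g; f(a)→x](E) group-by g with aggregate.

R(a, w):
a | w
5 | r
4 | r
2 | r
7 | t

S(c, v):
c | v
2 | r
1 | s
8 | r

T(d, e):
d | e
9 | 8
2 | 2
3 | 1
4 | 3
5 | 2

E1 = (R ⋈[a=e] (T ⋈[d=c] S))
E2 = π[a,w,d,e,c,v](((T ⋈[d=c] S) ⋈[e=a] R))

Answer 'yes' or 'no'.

E1 row counts bottom-up:
  R → 4
  T → 5
  S → 3
  (T ⋈[d=c] S) → 1
  (R ⋈[a=e] (T ⋈[d=c] S)) → 1
E2 row counts bottom-up:
  T → 5
  S → 3
  (T ⋈[d=c] S) → 1
  R → 4
  ((T ⋈[d=c] S) ⋈[e=a] R) → 1
  π[a,w,d,e,c,v](((T ⋈[d=c] S) ⋈[e=a] R)) → 1

E1 and E2 produce the same multiset:
a | w | d | e | c | v
2 | r | 2 | 2 | 2 | r

yes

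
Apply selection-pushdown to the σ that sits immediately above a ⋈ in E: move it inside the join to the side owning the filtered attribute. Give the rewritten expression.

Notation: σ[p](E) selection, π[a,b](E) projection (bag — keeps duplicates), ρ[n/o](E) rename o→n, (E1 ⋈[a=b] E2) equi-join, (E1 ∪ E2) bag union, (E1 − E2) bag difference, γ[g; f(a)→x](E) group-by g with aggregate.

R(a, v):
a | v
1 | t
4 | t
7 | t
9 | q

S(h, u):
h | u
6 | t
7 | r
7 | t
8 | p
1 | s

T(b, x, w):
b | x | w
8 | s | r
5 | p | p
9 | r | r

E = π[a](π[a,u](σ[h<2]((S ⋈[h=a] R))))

σ filters on h, owned by the left side.
E' = π[a](π[a,u]((σ[h<2](S) ⋈[h=a] R)))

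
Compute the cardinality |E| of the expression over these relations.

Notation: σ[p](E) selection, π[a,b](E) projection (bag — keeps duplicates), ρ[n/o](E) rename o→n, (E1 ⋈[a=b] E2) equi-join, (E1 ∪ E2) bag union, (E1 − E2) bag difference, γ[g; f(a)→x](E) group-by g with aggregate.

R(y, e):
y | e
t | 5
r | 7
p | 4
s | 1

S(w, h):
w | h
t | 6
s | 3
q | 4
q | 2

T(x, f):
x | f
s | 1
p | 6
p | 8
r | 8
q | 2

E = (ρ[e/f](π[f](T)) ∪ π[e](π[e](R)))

Subexpression sizes:
  T → 5
  π[f](T) → 5
  ρ[e/f](π[f](T)) → 5
  R → 4
  π[e](R) → 4
  π[e](π[e](R)) → 4
  (ρ[e/f](π[f](T)) ∪ π[e](π[e](R))) → 9

|E| = 9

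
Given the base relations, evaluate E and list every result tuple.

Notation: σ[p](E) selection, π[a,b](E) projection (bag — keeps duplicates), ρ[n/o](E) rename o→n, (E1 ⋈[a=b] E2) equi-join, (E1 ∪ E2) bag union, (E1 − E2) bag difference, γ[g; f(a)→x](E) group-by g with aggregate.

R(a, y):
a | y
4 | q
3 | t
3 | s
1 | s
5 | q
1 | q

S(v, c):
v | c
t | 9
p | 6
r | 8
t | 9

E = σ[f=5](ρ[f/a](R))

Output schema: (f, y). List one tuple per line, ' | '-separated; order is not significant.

Per-node cardinality:
  R → 6
  ρ[f/a](R) → 6
  σ[f=5](ρ[f/a](R)) → 1

== RESULT ==
f | y
5 | q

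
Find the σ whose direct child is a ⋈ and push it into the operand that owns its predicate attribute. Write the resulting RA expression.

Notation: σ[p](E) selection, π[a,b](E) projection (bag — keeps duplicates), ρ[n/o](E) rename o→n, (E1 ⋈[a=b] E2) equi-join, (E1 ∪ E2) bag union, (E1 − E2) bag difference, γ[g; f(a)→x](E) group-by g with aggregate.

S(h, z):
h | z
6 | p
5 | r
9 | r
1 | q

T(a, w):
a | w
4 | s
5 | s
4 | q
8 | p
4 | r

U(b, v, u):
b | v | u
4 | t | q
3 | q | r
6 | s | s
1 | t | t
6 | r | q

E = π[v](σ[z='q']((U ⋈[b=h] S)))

σ filters on z, owned by the right side.
E' = π[v]((U ⋈[b=h] σ[z='q'](S)))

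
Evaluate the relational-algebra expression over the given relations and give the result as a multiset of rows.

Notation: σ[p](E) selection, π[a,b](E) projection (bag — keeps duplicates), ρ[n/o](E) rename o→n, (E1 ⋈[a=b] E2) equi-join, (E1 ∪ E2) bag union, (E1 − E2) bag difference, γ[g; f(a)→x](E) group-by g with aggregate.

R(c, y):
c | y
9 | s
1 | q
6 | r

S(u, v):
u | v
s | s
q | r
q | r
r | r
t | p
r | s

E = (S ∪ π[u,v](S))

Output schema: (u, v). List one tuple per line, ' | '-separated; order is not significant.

Subexpression sizes:
  S → 6
  S → 6
  π[u,v](S) → 6
  (S ∪ π[u,v](S)) → 12

== RESULT ==
u | v
q | r
q | r
q | r
q | r
r | r
r | r
r | s
r | s
s | s
s | s
t | p
t | p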